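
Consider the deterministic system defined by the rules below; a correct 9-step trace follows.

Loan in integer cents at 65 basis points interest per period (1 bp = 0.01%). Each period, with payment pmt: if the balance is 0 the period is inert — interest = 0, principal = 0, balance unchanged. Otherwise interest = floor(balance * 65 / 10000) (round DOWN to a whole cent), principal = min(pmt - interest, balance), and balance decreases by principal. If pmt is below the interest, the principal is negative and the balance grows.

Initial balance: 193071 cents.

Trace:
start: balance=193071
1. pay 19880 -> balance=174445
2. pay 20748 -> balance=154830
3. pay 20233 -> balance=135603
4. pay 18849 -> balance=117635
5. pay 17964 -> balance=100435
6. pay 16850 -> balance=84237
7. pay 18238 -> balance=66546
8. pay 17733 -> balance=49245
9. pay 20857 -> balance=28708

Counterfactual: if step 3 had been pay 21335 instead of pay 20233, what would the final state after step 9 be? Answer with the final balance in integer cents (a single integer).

27563

(re-executing from step 3 with the substitution; state before step 3: balance=154830)
3. pay 21335 -> balance=134501
4. pay 18849 -> balance=116526
5. pay 17964 -> balance=99319
6. pay 16850 -> balance=83114
7. pay 18238 -> balance=65416
8. pay 17733 -> balance=48108
9. pay 20857 -> balance=27563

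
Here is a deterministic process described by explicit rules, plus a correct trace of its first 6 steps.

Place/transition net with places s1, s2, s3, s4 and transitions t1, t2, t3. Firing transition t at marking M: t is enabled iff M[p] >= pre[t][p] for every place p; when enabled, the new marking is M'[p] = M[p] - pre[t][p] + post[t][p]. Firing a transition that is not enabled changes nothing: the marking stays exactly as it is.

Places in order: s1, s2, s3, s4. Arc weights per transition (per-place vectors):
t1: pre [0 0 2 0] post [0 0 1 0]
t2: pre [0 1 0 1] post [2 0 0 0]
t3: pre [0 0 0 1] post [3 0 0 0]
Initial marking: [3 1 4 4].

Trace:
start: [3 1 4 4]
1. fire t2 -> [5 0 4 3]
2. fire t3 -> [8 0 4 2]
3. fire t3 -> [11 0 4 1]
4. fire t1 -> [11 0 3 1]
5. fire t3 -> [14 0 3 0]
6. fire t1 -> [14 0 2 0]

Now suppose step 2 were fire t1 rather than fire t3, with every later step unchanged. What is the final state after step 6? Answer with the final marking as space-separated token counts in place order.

11 0 1 1

(re-executing from step 2 with the substitution; state before step 2: [5 0 4 3])
2. fire t1 -> [5 0 3 3]
3. fire t3 -> [8 0 3 2]
4. fire t1 -> [8 0 2 2]
5. fire t3 -> [11 0 2 1]
6. fire t1 -> [11 0 1 1]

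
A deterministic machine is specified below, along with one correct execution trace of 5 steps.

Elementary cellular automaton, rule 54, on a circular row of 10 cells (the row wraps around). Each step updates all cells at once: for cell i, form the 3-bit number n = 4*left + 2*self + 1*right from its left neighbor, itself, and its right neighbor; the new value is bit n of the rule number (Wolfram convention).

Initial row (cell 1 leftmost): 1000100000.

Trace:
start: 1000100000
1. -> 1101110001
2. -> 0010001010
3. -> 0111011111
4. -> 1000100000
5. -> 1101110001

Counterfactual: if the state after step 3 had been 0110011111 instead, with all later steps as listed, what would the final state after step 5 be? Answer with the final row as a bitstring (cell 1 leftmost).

state after step 3 := 0110011111
4. -> 1001100000
5. -> 1110010001

1110010001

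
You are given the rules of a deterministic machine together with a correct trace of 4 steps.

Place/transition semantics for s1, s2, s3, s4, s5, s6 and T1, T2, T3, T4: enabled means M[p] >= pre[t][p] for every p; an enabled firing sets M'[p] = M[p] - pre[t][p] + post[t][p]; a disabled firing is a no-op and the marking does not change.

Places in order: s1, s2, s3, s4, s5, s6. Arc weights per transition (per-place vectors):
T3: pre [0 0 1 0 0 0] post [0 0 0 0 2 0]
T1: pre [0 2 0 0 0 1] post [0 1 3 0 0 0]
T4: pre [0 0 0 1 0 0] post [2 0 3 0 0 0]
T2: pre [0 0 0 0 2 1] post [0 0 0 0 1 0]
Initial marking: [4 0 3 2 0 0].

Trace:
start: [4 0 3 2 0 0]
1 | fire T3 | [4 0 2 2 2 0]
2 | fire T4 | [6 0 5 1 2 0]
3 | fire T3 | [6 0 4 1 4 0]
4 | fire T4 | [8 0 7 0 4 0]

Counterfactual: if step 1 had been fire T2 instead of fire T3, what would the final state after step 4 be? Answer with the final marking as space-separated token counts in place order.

8 0 8 0 2 0

(re-executing from step 1 with the substitution; state before step 1: [4 0 3 2 0 0])
1 | fire T2 | [4 0 3 2 0 0]
2 | fire T4 | [6 0 6 1 0 0]
3 | fire T3 | [6 0 5 1 2 0]
4 | fire T4 | [8 0 8 0 2 0]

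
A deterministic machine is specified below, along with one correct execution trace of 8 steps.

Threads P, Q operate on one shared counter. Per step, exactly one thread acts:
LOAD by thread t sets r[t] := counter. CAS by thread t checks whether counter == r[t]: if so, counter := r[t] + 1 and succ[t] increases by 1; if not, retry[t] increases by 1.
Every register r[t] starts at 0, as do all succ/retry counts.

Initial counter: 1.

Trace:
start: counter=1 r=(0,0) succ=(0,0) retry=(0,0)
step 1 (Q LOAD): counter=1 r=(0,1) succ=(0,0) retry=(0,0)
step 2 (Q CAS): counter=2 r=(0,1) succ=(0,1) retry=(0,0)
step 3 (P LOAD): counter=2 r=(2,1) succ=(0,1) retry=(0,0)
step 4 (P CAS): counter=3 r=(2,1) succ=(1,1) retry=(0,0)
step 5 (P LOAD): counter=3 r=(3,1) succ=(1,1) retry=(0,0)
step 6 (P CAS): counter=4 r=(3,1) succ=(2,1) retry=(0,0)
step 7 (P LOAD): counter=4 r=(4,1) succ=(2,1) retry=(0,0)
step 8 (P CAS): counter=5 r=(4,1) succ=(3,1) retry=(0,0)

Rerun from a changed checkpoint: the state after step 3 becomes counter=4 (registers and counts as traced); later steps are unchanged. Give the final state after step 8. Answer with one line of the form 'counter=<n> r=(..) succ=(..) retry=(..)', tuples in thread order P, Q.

state after step 3 := counter=4 r=(2,1) succ=(0,1) retry=(0,0)
step 4 (P CAS): counter=4 r=(2,1) succ=(0,1) retry=(1,0)
step 5 (P LOAD): counter=4 r=(4,1) succ=(0,1) retry=(1,0)
step 6 (P CAS): counter=5 r=(4,1) succ=(1,1) retry=(1,0)
step 7 (P LOAD): counter=5 r=(5,1) succ=(1,1) retry=(1,0)
step 8 (P CAS): counter=6 r=(5,1) succ=(2,1) retry=(1,0)

counter=6 r=(5,1) succ=(2,1) retry=(1,0)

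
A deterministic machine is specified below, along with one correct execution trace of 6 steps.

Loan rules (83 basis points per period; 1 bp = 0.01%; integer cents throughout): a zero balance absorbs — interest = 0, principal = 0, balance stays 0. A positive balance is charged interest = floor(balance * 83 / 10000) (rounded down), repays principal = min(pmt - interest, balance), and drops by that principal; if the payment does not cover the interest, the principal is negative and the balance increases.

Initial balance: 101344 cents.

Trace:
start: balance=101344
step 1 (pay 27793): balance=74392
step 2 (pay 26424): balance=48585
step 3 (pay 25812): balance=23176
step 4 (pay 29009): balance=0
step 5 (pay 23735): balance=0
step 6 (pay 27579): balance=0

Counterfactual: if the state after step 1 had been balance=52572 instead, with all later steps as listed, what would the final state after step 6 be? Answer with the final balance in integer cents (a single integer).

0

state after step 1 := balance=52572
step 2 (pay 26424): balance=26584
step 3 (pay 25812): balance=992
step 4 (pay 29009): balance=0
step 5 (pay 23735): balance=0
step 6 (pay 27579): balance=0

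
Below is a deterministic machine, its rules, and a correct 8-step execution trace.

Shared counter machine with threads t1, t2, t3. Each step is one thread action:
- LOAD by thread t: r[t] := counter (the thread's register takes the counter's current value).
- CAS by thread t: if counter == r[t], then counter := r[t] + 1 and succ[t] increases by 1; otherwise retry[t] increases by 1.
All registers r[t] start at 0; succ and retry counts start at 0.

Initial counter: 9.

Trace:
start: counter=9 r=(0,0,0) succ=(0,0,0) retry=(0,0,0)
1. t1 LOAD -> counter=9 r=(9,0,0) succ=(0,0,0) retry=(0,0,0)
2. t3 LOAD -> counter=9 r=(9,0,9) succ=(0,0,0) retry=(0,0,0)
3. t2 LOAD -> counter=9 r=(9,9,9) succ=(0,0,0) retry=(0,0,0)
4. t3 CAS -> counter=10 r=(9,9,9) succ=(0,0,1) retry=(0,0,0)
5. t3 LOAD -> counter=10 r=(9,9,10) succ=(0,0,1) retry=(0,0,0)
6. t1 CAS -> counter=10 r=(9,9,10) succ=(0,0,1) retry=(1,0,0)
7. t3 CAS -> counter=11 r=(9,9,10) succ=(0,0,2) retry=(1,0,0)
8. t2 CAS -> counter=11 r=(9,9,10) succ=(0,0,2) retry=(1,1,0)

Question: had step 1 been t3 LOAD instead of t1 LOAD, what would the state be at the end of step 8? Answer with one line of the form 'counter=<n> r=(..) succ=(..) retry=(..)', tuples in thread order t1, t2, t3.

(re-executing from step 1 with the substitution; state before step 1: counter=9 r=(0,0,0) succ=(0,0,0) retry=(0,0,0))
1. t3 LOAD -> counter=9 r=(0,0,9) succ=(0,0,0) retry=(0,0,0)
2. t3 LOAD -> counter=9 r=(0,0,9) succ=(0,0,0) retry=(0,0,0)
3. t2 LOAD -> counter=9 r=(0,9,9) succ=(0,0,0) retry=(0,0,0)
4. t3 CAS -> counter=10 r=(0,9,9) succ=(0,0,1) retry=(0,0,0)
5. t3 LOAD -> counter=10 r=(0,9,10) succ=(0,0,1) retry=(0,0,0)
6. t1 CAS -> counter=10 r=(0,9,10) succ=(0,0,1) retry=(1,0,0)
7. t3 CAS -> counter=11 r=(0,9,10) succ=(0,0,2) retry=(1,0,0)
8. t2 CAS -> counter=11 r=(0,9,10) succ=(0,0,2) retry=(1,1,0)

counter=11 r=(0,9,10) succ=(0,0,2) retry=(1,1,0)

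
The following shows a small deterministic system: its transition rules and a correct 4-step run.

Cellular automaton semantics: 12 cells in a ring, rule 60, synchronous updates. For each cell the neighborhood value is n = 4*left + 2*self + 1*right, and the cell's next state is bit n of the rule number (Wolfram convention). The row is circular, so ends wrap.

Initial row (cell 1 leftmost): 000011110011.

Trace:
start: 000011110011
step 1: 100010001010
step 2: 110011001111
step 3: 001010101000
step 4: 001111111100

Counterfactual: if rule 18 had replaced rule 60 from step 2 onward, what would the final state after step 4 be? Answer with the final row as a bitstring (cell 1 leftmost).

(re-executing steps 2..4 under rule 18; state before step 2: 100010001010)
step 2: 010101010000
step 3: 100000001000
step 4: 010000010101

010000010101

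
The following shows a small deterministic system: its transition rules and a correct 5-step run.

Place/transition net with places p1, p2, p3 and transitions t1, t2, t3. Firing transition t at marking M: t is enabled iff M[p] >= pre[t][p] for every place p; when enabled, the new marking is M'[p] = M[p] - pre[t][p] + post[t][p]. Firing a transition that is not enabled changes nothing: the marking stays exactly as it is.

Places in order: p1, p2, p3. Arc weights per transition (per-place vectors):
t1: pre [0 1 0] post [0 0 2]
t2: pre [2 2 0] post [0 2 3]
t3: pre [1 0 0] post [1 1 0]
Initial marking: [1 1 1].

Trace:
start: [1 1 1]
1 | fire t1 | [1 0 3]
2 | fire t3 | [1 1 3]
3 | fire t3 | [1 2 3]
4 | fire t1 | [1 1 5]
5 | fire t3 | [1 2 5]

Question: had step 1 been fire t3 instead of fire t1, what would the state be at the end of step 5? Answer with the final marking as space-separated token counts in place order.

(re-executing from step 1 with the substitution; state before step 1: [1 1 1])
1 | fire t3 | [1 2 1]
2 | fire t3 | [1 3 1]
3 | fire t3 | [1 4 1]
4 | fire t1 | [1 3 3]
5 | fire t3 | [1 4 3]

1 4 3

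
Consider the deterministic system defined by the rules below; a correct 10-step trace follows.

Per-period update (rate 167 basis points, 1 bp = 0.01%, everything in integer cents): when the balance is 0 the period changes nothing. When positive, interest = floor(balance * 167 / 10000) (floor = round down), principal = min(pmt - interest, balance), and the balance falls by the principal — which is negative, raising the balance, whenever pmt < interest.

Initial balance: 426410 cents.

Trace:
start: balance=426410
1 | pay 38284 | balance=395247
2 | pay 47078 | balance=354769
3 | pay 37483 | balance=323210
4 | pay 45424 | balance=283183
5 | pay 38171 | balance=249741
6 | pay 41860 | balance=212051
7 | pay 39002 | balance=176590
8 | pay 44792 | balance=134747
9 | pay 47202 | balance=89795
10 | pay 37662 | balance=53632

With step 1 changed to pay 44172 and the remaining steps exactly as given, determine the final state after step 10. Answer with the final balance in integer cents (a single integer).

(re-executing from step 1 with the substitution; state before step 1: balance=426410)
1 | pay 44172 | balance=389359
2 | pay 47078 | balance=348783
3 | pay 37483 | balance=317124
4 | pay 45424 | balance=276995
5 | pay 38171 | balance=243449
6 | pay 41860 | balance=205654
7 | pay 39002 | balance=170086
8 | pay 44792 | balance=128134
9 | pay 47202 | balance=83071
10 | pay 37662 | balance=46796

46796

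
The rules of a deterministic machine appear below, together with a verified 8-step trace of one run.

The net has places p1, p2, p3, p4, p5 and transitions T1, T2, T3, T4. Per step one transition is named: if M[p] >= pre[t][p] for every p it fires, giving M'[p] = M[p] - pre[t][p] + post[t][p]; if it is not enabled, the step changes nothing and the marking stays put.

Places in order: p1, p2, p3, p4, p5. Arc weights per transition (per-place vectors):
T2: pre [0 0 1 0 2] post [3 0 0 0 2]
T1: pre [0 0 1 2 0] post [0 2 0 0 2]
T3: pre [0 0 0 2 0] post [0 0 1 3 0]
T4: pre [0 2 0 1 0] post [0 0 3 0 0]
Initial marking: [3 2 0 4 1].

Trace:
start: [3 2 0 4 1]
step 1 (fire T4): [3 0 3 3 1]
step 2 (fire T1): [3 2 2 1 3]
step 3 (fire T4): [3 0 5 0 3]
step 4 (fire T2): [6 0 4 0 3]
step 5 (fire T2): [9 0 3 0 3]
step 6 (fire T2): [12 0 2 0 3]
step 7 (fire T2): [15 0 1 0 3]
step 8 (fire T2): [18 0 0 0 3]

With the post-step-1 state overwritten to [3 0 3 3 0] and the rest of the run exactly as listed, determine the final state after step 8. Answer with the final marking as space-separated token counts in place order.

18 0 0 0 2

state after step 1 := [3 0 3 3 0]
step 2 (fire T1): [3 2 2 1 2]
step 3 (fire T4): [3 0 5 0 2]
step 4 (fire T2): [6 0 4 0 2]
step 5 (fire T2): [9 0 3 0 2]
step 6 (fire T2): [12 0 2 0 2]
step 7 (fire T2): [15 0 1 0 2]
step 8 (fire T2): [18 0 0 0 2]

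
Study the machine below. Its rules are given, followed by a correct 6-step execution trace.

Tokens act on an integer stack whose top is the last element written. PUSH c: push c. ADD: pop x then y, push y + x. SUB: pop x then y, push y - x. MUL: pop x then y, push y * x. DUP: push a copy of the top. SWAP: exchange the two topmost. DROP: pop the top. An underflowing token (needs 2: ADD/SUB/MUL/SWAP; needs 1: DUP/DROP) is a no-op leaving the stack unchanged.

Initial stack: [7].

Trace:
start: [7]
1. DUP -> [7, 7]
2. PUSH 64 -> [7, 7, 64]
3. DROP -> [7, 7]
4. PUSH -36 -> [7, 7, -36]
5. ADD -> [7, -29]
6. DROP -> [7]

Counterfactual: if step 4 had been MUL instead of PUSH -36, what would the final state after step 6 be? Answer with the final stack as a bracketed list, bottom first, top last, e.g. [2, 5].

(re-executing from step 4 with the substitution; state before step 4: [7, 7])
4. MUL -> [49]
5. ADD -> [49]
6. DROP -> []

[]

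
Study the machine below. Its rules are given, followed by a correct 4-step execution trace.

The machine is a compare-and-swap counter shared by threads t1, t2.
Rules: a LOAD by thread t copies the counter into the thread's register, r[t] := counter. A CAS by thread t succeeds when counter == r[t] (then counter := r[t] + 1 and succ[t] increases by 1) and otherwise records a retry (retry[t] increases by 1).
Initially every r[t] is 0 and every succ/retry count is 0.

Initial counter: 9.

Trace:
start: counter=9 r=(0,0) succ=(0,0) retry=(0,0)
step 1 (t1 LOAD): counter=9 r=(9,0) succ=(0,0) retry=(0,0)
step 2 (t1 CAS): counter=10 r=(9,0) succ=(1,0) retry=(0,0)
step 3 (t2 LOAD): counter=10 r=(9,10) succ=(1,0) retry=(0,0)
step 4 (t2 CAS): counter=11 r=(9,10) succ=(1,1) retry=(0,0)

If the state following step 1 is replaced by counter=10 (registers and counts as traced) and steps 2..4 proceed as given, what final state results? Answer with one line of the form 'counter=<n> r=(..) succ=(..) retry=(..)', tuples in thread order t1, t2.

counter=11 r=(9,10) succ=(0,1) retry=(1,0)

state after step 1 := counter=10 r=(9,0) succ=(0,0) retry=(0,0)
step 2 (t1 CAS): counter=10 r=(9,0) succ=(0,0) retry=(1,0)
step 3 (t2 LOAD): counter=10 r=(9,10) succ=(0,0) retry=(1,0)
step 4 (t2 CAS): counter=11 r=(9,10) succ=(0,1) retry=(1,0)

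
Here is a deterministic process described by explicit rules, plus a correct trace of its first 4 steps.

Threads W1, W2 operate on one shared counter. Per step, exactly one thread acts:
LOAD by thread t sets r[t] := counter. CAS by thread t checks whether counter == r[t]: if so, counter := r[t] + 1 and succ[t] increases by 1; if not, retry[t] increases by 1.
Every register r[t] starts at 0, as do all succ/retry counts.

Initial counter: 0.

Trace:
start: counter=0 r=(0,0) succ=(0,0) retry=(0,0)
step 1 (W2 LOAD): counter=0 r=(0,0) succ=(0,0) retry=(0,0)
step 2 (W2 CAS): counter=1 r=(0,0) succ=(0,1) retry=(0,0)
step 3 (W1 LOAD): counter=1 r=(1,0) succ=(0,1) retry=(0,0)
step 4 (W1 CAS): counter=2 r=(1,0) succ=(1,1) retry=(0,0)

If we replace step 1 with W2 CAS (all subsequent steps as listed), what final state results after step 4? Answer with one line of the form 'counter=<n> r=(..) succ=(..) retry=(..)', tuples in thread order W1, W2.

counter=2 r=(1,0) succ=(1,1) retry=(0,1)

(re-executing from step 1 with the substitution; state before step 1: counter=0 r=(0,0) succ=(0,0) retry=(0,0))
step 1 (W2 CAS): counter=1 r=(0,0) succ=(0,1) retry=(0,0)
step 2 (W2 CAS): counter=1 r=(0,0) succ=(0,1) retry=(0,1)
step 3 (W1 LOAD): counter=1 r=(1,0) succ=(0,1) retry=(0,1)
step 4 (W1 CAS): counter=2 r=(1,0) succ=(1,1) retry=(0,1)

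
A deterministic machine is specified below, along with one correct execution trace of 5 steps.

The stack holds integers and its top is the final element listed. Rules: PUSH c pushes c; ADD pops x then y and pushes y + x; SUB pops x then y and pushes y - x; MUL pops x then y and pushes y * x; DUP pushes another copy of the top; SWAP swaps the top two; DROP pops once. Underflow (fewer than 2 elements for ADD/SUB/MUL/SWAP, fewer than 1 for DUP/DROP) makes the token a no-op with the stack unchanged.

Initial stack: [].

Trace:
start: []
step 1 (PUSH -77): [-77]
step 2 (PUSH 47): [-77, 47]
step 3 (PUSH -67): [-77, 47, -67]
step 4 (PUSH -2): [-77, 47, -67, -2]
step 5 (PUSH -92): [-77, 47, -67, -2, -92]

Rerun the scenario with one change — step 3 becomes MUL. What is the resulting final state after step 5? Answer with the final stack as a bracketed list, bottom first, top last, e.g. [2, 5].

[-3619, -2, -92]

(re-executing from step 3 with the substitution; state before step 3: [-77, 47])
step 3 (MUL): [-3619]
step 4 (PUSH -2): [-3619, -2]
step 5 (PUSH -92): [-3619, -2, -92]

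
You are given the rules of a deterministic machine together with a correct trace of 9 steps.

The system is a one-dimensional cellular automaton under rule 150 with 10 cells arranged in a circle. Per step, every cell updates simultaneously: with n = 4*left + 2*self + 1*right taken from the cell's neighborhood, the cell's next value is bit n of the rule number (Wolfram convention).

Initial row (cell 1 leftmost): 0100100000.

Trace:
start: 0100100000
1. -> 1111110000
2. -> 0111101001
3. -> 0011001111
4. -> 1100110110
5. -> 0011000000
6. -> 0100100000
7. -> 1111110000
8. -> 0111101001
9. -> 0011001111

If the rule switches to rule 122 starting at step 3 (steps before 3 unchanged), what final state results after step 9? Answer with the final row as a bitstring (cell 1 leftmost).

0000000000

(re-executing steps 3..9 under rule 122; state before step 3: 0111101001)
3. -> 1100110110
4. -> 1111111111
5. -> 0000000000
6. -> 0000000000
7. -> 0000000000
8. -> 0000000000
9. -> 0000000000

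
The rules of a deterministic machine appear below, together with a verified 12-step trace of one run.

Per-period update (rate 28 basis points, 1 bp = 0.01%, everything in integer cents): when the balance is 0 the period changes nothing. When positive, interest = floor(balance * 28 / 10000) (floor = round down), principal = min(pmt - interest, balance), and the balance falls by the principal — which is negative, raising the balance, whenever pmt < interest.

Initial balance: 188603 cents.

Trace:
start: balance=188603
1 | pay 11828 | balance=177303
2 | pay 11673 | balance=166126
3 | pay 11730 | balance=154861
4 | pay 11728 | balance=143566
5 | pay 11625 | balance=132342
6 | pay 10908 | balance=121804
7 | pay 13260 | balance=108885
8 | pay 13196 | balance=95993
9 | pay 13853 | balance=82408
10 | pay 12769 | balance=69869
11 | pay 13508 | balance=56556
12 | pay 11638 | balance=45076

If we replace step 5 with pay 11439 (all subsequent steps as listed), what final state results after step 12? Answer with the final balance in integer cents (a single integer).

45267

(re-executing from step 5 with the substitution; state before step 5: balance=143566)
5 | pay 11439 | balance=132528
6 | pay 10908 | balance=121991
7 | pay 13260 | balance=109072
8 | pay 13196 | balance=96181
9 | pay 13853 | balance=82597
10 | pay 12769 | balance=70059
11 | pay 13508 | balance=56747
12 | pay 11638 | balance=45267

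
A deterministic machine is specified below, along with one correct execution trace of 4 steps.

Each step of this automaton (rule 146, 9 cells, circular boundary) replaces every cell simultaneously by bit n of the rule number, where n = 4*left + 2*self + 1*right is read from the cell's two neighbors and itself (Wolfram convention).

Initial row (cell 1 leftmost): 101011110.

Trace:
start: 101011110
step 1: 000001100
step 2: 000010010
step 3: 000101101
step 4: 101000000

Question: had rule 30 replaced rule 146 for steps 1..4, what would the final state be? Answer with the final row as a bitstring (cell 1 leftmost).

(re-executing steps 1..4 under rule 30; state before step 1: 101011110)
step 1: 101010000
step 2: 101011001
step 3: 001010111
step 4: 111010100

111010100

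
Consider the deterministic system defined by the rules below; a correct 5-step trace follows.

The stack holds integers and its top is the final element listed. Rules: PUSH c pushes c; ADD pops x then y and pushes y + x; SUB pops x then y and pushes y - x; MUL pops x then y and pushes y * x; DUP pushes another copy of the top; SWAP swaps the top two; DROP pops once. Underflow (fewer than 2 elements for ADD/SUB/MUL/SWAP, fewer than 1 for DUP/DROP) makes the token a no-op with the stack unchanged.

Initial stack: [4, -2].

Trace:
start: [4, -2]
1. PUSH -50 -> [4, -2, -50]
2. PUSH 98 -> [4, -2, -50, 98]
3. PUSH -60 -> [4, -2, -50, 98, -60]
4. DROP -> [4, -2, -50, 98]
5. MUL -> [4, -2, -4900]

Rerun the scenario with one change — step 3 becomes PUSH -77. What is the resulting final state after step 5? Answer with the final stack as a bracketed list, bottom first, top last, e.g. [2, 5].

[4, -2, -4900]

(re-executing from step 3 with the substitution; state before step 3: [4, -2, -50, 98])
3. PUSH -77 -> [4, -2, -50, 98, -77]
4. DROP -> [4, -2, -50, 98]
5. MUL -> [4, -2, -4900]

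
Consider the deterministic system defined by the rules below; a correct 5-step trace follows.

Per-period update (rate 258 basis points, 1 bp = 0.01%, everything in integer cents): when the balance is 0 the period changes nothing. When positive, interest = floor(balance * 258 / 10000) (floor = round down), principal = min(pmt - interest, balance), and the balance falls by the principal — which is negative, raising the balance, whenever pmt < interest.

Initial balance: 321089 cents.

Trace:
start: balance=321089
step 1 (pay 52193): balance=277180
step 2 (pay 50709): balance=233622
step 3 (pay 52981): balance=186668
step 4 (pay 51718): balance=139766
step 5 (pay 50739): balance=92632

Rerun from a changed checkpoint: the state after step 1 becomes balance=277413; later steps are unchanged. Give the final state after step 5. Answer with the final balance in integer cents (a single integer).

state after step 1 := balance=277413
step 2 (pay 50709): balance=233861
step 3 (pay 52981): balance=186913
step 4 (pay 51718): balance=140017
step 5 (pay 50739): balance=92890

92890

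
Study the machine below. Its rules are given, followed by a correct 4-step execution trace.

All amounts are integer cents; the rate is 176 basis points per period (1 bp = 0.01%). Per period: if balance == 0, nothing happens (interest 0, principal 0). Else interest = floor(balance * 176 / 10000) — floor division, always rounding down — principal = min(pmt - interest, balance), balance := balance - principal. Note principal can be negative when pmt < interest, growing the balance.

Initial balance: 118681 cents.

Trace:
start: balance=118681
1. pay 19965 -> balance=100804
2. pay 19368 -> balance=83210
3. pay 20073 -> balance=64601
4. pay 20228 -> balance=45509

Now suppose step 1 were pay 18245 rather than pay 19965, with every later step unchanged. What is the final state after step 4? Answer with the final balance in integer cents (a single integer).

(re-executing from step 1 with the substitution; state before step 1: balance=118681)
1. pay 18245 -> balance=102524
2. pay 19368 -> balance=84960
3. pay 20073 -> balance=66382
4. pay 20228 -> balance=47322

47322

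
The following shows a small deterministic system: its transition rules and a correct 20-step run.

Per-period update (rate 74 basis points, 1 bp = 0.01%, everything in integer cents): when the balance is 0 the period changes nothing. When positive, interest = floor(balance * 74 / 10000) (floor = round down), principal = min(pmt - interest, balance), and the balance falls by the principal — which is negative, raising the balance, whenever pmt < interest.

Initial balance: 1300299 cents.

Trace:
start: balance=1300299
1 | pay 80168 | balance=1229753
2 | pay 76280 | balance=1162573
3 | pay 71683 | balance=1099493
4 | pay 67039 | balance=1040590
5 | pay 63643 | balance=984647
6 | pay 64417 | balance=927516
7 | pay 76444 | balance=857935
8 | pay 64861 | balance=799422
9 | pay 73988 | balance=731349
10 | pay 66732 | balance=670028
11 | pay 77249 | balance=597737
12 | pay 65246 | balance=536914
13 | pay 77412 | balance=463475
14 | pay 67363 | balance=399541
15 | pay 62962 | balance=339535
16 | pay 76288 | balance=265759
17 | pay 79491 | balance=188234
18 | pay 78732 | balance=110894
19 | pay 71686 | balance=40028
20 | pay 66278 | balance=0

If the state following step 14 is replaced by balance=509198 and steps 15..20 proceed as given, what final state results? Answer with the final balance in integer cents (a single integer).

state after step 14 := balance=509198
15 | pay 62962 | balance=450004
16 | pay 76288 | balance=377046
17 | pay 79491 | balance=300345
18 | pay 78732 | balance=223835
19 | pay 71686 | balance=153805
20 | pay 66278 | balance=88665

88665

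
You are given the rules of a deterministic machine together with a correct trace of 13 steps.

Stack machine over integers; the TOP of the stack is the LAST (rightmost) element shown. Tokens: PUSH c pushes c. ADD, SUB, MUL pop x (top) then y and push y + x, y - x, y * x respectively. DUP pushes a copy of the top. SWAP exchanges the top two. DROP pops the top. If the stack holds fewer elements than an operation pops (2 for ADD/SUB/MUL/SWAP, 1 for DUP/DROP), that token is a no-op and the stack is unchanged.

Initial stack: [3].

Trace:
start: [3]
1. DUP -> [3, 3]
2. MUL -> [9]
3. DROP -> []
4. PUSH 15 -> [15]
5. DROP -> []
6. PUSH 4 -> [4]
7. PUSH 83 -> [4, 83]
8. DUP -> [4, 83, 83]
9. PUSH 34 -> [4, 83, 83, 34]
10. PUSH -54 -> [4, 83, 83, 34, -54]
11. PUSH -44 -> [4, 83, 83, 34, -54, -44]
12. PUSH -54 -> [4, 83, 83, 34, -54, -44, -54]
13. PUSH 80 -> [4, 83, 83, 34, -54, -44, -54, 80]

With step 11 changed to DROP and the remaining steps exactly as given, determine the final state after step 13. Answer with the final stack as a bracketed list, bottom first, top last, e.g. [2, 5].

(re-executing from step 11 with the substitution; state before step 11: [4, 83, 83, 34, -54])
11. DROP -> [4, 83, 83, 34]
12. PUSH -54 -> [4, 83, 83, 34, -54]
13. PUSH 80 -> [4, 83, 83, 34, -54, 80]

[4, 83, 83, 34, -54, 80]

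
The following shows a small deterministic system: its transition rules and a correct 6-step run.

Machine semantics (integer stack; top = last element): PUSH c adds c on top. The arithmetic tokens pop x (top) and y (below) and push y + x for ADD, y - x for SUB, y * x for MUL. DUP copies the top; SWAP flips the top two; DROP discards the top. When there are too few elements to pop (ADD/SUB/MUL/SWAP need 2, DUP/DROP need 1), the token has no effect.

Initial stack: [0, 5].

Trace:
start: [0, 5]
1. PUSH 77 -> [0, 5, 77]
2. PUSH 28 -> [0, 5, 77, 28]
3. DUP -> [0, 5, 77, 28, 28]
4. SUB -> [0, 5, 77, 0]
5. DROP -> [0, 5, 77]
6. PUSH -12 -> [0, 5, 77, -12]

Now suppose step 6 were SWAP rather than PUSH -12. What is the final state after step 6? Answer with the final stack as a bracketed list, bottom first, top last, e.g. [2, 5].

[0, 77, 5]

(re-executing from step 6 with the substitution; state before step 6: [0, 5, 77])
6. SWAP -> [0, 77, 5]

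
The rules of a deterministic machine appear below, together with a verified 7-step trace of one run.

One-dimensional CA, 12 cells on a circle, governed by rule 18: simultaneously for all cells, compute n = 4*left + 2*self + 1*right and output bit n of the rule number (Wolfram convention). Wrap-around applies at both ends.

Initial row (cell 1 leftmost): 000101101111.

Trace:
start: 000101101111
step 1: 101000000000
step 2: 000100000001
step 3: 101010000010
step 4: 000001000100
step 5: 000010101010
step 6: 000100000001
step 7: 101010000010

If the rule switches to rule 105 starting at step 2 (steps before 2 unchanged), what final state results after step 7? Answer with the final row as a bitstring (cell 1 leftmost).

(re-executing steps 2..7 under rule 105; state before step 2: 101000000000)
step 2: 010011111110
step 3: 000010000010
step 4: 111000111000
step 5: 101010101010
step 6: 010101010101
step 7: 101010101010

101010101010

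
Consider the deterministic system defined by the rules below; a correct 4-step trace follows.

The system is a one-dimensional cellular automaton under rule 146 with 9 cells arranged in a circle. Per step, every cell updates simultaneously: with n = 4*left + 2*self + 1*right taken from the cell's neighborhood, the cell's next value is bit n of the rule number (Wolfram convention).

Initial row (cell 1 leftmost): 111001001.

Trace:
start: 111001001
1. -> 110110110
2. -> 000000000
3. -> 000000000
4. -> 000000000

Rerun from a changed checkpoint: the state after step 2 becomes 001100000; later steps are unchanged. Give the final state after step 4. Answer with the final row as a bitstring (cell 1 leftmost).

101101000

state after step 2 := 001100000
3. -> 010010000
4. -> 101101000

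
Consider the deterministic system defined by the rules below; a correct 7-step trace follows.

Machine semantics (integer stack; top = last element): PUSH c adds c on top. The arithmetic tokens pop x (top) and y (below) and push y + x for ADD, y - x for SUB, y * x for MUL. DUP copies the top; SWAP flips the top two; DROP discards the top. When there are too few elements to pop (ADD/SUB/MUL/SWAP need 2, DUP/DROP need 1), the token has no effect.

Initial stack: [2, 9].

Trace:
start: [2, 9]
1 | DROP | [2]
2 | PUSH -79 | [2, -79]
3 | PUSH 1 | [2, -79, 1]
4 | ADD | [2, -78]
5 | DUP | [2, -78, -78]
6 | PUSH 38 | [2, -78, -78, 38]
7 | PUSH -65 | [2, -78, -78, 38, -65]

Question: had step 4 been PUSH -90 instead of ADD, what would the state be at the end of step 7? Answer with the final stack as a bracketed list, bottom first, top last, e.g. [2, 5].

[2, -79, 1, -90, -90, 38, -65]

(re-executing from step 4 with the substitution; state before step 4: [2, -79, 1])
4 | PUSH -90 | [2, -79, 1, -90]
5 | DUP | [2, -79, 1, -90, -90]
6 | PUSH 38 | [2, -79, 1, -90, -90, 38]
7 | PUSH -65 | [2, -79, 1, -90, -90, 38, -65]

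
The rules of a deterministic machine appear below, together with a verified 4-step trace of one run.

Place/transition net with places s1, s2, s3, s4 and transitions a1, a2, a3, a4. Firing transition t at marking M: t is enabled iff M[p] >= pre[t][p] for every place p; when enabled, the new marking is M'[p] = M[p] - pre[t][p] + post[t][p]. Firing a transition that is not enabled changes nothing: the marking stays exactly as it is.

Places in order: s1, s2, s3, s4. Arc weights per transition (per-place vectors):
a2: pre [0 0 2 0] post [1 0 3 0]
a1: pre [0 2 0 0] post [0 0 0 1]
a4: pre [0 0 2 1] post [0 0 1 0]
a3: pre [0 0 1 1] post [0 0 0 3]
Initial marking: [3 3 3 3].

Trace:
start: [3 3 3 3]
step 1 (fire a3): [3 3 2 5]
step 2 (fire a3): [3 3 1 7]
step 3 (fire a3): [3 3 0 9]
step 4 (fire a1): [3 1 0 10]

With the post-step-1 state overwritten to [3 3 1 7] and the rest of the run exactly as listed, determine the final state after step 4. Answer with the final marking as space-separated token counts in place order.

3 1 0 10

state after step 1 := [3 3 1 7]
step 2 (fire a3): [3 3 0 9]
step 3 (fire a3): [3 3 0 9]
step 4 (fire a1): [3 1 0 10]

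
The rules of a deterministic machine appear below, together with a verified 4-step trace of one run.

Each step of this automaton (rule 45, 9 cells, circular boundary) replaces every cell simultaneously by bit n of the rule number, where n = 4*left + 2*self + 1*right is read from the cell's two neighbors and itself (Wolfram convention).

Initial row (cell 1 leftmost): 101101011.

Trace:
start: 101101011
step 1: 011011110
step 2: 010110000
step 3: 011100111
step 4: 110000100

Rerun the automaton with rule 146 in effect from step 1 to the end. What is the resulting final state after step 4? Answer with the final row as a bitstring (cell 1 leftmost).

(re-executing steps 1..4 under rule 146; state before step 1: 101101011)
step 1: 000000001
step 2: 100000010
step 3: 010000100
step 4: 101001010

101001010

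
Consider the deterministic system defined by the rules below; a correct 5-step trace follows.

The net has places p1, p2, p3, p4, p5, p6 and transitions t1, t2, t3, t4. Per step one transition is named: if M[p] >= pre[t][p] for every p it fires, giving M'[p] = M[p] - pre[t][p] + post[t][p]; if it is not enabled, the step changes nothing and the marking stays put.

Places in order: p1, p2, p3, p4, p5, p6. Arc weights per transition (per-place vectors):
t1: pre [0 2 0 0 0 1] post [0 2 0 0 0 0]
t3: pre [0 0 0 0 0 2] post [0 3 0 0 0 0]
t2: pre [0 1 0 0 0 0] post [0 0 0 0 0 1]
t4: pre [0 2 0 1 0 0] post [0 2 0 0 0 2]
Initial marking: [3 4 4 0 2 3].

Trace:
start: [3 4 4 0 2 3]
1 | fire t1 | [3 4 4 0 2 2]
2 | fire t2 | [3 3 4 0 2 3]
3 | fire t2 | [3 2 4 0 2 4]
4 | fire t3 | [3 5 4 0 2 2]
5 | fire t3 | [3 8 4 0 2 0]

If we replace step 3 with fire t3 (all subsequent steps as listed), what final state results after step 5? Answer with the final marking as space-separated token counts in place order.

3 6 4 0 2 1

(re-executing from step 3 with the substitution; state before step 3: [3 3 4 0 2 3])
3 | fire t3 | [3 6 4 0 2 1]
4 | fire t3 | [3 6 4 0 2 1]
5 | fire t3 | [3 6 4 0 2 1]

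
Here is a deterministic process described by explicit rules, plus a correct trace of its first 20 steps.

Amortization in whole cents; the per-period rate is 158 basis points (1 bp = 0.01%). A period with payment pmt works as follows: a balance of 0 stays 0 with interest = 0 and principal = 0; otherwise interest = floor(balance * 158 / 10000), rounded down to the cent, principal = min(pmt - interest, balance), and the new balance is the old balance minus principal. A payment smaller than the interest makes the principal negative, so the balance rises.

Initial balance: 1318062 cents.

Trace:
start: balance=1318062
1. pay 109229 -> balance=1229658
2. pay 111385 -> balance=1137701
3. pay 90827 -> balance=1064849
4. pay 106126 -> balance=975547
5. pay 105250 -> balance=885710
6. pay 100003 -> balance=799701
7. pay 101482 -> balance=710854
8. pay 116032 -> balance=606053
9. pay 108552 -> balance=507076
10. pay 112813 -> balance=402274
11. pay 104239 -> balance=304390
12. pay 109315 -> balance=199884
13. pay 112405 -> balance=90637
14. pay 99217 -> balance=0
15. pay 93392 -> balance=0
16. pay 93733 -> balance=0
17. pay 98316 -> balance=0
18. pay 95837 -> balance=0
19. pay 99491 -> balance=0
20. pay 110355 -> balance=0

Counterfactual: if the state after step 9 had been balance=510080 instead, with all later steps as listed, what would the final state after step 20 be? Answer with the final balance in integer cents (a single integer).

0

state after step 9 := balance=510080
10. pay 112813 -> balance=405326
11. pay 104239 -> balance=307491
12. pay 109315 -> balance=203034
13. pay 112405 -> balance=93836
14. pay 99217 -> balance=0
15. pay 93392 -> balance=0
16. pay 93733 -> balance=0
17. pay 98316 -> balance=0
18. pay 95837 -> balance=0
19. pay 99491 -> balance=0
20. pay 110355 -> balance=0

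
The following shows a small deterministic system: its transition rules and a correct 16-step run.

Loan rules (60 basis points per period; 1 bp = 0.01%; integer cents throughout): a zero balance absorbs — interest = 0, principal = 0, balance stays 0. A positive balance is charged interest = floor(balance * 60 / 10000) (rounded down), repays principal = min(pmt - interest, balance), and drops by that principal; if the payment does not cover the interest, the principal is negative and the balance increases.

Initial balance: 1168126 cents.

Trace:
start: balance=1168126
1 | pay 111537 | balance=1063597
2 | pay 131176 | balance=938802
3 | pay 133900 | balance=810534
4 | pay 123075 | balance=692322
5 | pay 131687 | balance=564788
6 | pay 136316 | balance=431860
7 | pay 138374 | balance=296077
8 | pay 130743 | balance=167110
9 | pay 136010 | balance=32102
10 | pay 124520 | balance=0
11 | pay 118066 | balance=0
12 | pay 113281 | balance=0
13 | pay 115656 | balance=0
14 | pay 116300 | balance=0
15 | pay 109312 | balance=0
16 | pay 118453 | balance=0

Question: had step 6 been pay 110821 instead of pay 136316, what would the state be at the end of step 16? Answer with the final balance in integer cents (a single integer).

0

(re-executing from step 6 with the substitution; state before step 6: balance=564788)
6 | pay 110821 | balance=457355
7 | pay 138374 | balance=321725
8 | pay 130743 | balance=192912
9 | pay 136010 | balance=58059
10 | pay 124520 | balance=0
11 | pay 118066 | balance=0
12 | pay 113281 | balance=0
13 | pay 115656 | balance=0
14 | pay 116300 | balance=0
15 | pay 109312 | balance=0
16 | pay 118453 | balance=0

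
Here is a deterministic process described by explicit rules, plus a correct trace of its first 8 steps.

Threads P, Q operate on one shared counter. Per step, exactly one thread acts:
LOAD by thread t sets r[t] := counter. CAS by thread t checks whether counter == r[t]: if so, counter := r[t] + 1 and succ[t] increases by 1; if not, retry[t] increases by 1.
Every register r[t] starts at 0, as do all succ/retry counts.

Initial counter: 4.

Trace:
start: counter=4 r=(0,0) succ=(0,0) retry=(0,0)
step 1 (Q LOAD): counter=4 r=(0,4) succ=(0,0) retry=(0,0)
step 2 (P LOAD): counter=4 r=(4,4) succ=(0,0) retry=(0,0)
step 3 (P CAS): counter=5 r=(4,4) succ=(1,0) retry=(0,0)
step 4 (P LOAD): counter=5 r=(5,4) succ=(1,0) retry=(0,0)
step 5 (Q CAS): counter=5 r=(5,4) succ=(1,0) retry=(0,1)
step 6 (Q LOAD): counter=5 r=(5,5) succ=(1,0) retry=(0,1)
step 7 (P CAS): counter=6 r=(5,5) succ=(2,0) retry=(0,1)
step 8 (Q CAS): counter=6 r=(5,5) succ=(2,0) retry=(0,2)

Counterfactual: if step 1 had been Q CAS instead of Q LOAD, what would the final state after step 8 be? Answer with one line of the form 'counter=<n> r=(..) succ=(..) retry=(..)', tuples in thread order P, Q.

counter=6 r=(5,5) succ=(2,0) retry=(0,3)

(re-executing from step 1 with the substitution; state before step 1: counter=4 r=(0,0) succ=(0,0) retry=(0,0))
step 1 (Q CAS): counter=4 r=(0,0) succ=(0,0) retry=(0,1)
step 2 (P LOAD): counter=4 r=(4,0) succ=(0,0) retry=(0,1)
step 3 (P CAS): counter=5 r=(4,0) succ=(1,0) retry=(0,1)
step 4 (P LOAD): counter=5 r=(5,0) succ=(1,0) retry=(0,1)
step 5 (Q CAS): counter=5 r=(5,0) succ=(1,0) retry=(0,2)
step 6 (Q LOAD): counter=5 r=(5,5) succ=(1,0) retry=(0,2)
step 7 (P CAS): counter=6 r=(5,5) succ=(2,0) retry=(0,2)
step 8 (Q CAS): counter=6 r=(5,5) succ=(2,0) retry=(0,3)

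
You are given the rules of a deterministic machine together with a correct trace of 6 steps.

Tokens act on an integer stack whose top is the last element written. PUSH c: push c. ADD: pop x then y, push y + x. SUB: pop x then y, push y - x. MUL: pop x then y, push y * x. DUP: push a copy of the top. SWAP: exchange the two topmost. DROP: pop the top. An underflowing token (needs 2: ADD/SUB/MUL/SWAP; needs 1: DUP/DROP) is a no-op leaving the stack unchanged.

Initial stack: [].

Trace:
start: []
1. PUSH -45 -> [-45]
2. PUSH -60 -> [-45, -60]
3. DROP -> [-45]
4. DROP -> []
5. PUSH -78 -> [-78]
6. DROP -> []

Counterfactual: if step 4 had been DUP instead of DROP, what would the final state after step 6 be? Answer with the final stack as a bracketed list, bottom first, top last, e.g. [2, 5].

(re-executing from step 4 with the substitution; state before step 4: [-45])
4. DUP -> [-45, -45]
5. PUSH -78 -> [-45, -45, -78]
6. DROP -> [-45, -45]

[-45, -45]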